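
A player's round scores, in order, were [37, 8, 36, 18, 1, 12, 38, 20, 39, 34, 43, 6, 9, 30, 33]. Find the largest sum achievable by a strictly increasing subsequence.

164

Let S[i] be the best sum of a strictly increasing subsequence ending at i:
i:       1   2   3   4   5   6   7   8   9  10  11  12  13  14  15
a[i]:   37   8  36  18   1  12  38  20  39  34  43   6   9  30  33
S:      37   8  44  26   1  20  82  46 121  80 164   7  17  76 109
Maximum is 164 (e.g. 8 + 36 + 38 + 39 + 43).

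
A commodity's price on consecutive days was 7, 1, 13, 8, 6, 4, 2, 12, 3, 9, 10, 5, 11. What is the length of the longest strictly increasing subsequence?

6

Track the smallest tail for each achievable length (strict):
7 → extends → [7]
1 → replaces 7 → [1]
13 → extends → [1, 13]
8 → replaces 13 → [1, 8]
6 → replaces 8 → [1, 6]
4 → replaces 6 → [1, 4]
2 → replaces 4 → [1, 2]
12 → extends → [1, 2, 12]
3 → replaces 12 → [1, 2, 3]
9 → extends → [1, 2, 3, 9]
10 → extends → [1, 2, 3, 9, 10]
5 → replaces 9 → [1, 2, 3, 5, 10]
11 → extends → [1, 2, 3, 5, 10, 11]
Six tails, so the longest strictly increasing subsequence has length 6 (e.g. 1, 2, 3, 9, 10, 11).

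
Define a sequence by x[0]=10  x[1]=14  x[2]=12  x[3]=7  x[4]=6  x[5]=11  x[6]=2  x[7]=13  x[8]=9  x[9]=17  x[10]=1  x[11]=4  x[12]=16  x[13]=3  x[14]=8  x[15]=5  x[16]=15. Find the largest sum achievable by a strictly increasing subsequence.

52

Let S[i] be the best sum of a strictly increasing subsequence ending at i:
i:      0  1  2  3  4  5  6  7  8  9 10 11 12 13 14 15 16
x[i]:  10 14 12  7  6 11  2 13  9 17  1  4 16  3  8  5 15
S:     10 24 22  7  6 21  2 35 16 52  1  6 51  5 15 11 50
Maximum is 52 (e.g. 10 + 12 + 13 + 17).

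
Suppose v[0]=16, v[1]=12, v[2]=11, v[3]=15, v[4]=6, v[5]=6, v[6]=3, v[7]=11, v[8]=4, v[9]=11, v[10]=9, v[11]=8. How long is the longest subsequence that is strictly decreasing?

5

Negate each value so 'decreasing' becomes 'increasing', then run patience tails on the negated sequence:
-16 → extends → [-16]
-12 → extends → [-16, -12]
-11 → extends → [-16, -12, -11]
-15 → replaces -12 → [-16, -15, -11]
-6 → extends → [-16, -15, -11, -6]
-6 → already a tail → [-16, -15, -11, -6]
-3 → extends → [-16, -15, -11, -6, -3]
-11 → already a tail → [-16, -15, -11, -6, -3]
-4 → replaces -3 → [-16, -15, -11, -6, -4]
-11 → already a tail → [-16, -15, -11, -6, -4]
-9 → replaces -6 → [-16, -15, -11, -9, -4]
-8 → replaces -4 → [-16, -15, -11, -9, -8]
Five tails, so the longest strictly decreasing subsequence of the original has length 5.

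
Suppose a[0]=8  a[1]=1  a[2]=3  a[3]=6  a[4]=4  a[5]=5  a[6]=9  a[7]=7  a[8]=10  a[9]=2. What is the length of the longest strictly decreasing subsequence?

Negate each value so 'decreasing' becomes 'increasing', then run patience tails on the negated sequence:
-8 → extends → [-8]
-1 → extends → [-8, -1]
-3 → replaces -1 → [-8, -3]
-6 → replaces -3 → [-8, -6]
-4 → extends → [-8, -6, -4]
-5 → replaces -4 → [-8, -6, -5]
-9 → replaces -8 → [-9, -6, -5]
-7 → replaces -6 → [-9, -7, -5]
-10 → replaces -9 → [-10, -7, -5]
-2 → extends → [-10, -7, -5, -2]
Four tails, so the longest strictly decreasing subsequence of the original has length 4.

4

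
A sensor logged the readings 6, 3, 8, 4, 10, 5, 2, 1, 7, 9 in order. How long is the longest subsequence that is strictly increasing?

Let dp[i] be the length of the longest such subsequence ending at index i:
i:      1  2  3  4  5  6  7  8  9 10
a[i]:   6  3  8  4 10  5  2  1  7  9
dp:     1  1  2  2  3  3  1  1  4  5
Maximum dp value is 5.

5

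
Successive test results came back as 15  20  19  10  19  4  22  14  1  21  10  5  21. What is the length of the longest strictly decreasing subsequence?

5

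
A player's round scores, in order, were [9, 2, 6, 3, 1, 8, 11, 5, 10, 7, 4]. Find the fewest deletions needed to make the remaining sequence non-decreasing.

Fewest deletions = n − (longest non-decreasing subsequence).
Patience tails:
9 → extends → [9]
2 → replaces 9 → [2]
6 → extends → [2, 6]
3 → replaces 6 → [2, 3]
1 → replaces 2 → [1, 3]
8 → extends → [1, 3, 8]
11 → extends → [1, 3, 8, 11]
5 → replaces 8 → [1, 3, 5, 11]
10 → replaces 11 → [1, 3, 5, 10]
7 → replaces 10 → [1, 3, 5, 7]
4 → replaces 5 → [1, 3, 4, 7]
Longest non-decreasing subsequence has length 4, so deletions = 11 − 4 = 7.

7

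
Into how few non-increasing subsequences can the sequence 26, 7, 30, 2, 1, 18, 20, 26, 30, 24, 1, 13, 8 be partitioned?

5

The minimum number of non-increasing subsequences covering a sequence equals the length of its longest strictly increasing subsequence.
LIS length is 5 (e.g. 7, 18, 20, 26, 30), so 5 piles are needed.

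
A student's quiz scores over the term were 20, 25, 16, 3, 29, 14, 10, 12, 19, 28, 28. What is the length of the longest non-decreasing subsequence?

6

Track the smallest tail for each achievable length (allowing ties):
20 → extends → [20]
25 → extends → [20, 25]
16 → replaces 20 → [16, 25]
3 → replaces 16 → [3, 25]
29 → extends → [3, 25, 29]
14 → replaces 25 → [3, 14, 29]
10 → replaces 14 → [3, 10, 29]
12 → replaces 29 → [3, 10, 12]
19 → extends → [3, 10, 12, 19]
28 → extends → [3, 10, 12, 19, 28]
28 → extends → [3, 10, 12, 19, 28, 28]
Six tails, so the longest non-decreasing subsequence has length 6 (e.g. 3, 10, 12, 19, 28, 28).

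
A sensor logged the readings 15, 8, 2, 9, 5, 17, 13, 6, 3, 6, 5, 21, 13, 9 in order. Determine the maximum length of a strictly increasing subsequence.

Track the smallest tail for each achievable length (strict):
15 → extends → [15]
8 → replaces 15 → [8]
2 → replaces 8 → [2]
9 → extends → [2, 9]
5 → replaces 9 → [2, 5]
17 → extends → [2, 5, 17]
13 → replaces 17 → [2, 5, 13]
6 → replaces 13 → [2, 5, 6]
3 → replaces 5 → [2, 3, 6]
6 → already a tail → [2, 3, 6]
5 → replaces 6 → [2, 3, 5]
21 → extends → [2, 3, 5, 21]
13 → replaces 21 → [2, 3, 5, 13]
9 → replaces 13 → [2, 3, 5, 9]
Four tails, so the longest strictly increasing subsequence has length 4 (e.g. 8, 9, 17, 21).

4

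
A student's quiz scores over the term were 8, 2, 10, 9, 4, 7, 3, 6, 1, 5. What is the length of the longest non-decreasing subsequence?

3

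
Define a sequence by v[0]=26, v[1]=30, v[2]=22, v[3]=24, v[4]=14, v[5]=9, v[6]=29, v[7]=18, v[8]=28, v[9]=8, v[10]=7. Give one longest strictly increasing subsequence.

22, 24, 29

Patience tails give the LIS length; then backtrack through the dp parents:
26 → extends → [26]
30 → extends → [26, 30]
22 → replaces 26 → [22, 30]
24 → replaces 30 → [22, 24]
14 → replaces 22 → [14, 24]
9 → replaces 14 → [9, 24]
29 → extends → [9, 24, 29]
18 → replaces 24 → [9, 18, 29]
28 → replaces 29 → [9, 18, 28]
8 → replaces 9 → [8, 18, 28]
7 → replaces 8 → [7, 18, 28]
Length 3; one witness is 22, 24, 29.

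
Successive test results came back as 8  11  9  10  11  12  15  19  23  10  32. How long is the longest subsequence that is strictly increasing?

9

Track the smallest tail for each achievable length (strict):
8 → extends → [8]
11 → extends → [8, 11]
9 → replaces 11 → [8, 9]
10 → extends → [8, 9, 10]
11 → extends → [8, 9, 10, 11]
12 → extends → [8, 9, 10, 11, 12]
15 → extends → [8, 9, 10, 11, 12, 15]
19 → extends → [8, 9, 10, 11, 12, 15, 19]
23 → extends → [8, 9, 10, 11, 12, 15, 19, 23]
10 → already a tail → [8, 9, 10, 11, 12, 15, 19, 23]
32 → extends → [8, 9, 10, 11, 12, 15, 19, 23, 32]
Nine tails, so the longest strictly increasing subsequence has length 9 (e.g. 8, 9, 10, 11, 12, 15, 19, 23, 32).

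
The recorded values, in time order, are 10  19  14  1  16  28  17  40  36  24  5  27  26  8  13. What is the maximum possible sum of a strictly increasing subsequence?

Let S[i] be the best sum of a strictly increasing subsequence ending at i:
i:       1   2   3   4   5   6   7   8   9  10  11  12  13  14  15
a[i]:   10  19  14   1  16  28  17  40  36  24   5  27  26   8  13
S:      10  29  24   1  40  68  57 108 104  81   6 108 107  14  27
Maximum is 108 (e.g. 10 + 14 + 16 + 28 + 40).

108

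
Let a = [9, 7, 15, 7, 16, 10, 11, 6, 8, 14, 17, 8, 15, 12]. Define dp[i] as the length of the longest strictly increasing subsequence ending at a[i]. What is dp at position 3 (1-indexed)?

2

dp[i] = 1 + max{dp[j] : j<i, a[j]<a[i]} (or 1 if no such j):
i:      1  2  3  4  5  6  7  8  9 10 11 12 13 14
a[i]:   9  7 15  7 16 10 11  6  8 14 17  8 15 12
dp:     1  1  2  1  3  2  3  1  2  4  5  2  5  4
At index 3 the value is 2.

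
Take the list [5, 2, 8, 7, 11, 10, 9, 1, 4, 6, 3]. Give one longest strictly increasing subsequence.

5, 8, 11

Patience tails give the LIS length; then backtrack through the dp parents:
5 → extends → [5]
2 → replaces 5 → [2]
8 → extends → [2, 8]
7 → replaces 8 → [2, 7]
11 → extends → [2, 7, 11]
10 → replaces 11 → [2, 7, 10]
9 → replaces 10 → [2, 7, 9]
1 → replaces 2 → [1, 7, 9]
4 → replaces 7 → [1, 4, 9]
6 → replaces 9 → [1, 4, 6]
3 → replaces 4 → [1, 3, 6]
Length 3; one witness is 5, 8, 11.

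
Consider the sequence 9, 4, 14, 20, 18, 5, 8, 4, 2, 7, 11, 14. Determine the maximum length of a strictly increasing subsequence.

5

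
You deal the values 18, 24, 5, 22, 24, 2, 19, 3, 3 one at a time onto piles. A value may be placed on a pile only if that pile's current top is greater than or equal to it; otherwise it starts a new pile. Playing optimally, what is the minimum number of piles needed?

The minimum number of non-increasing subsequences covering a sequence equals the length of its longest strictly increasing subsequence.
LIS length is 3 (e.g. 18, 22, 24), so 3 piles are needed.

3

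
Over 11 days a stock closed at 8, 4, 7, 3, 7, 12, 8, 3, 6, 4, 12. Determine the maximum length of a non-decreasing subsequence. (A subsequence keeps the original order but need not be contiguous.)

Track the smallest tail for each achievable length (allowing ties):
8 → extends → [8]
4 → replaces 8 → [4]
7 → extends → [4, 7]
3 → replaces 4 → [3, 7]
7 → extends → [3, 7, 7]
12 → extends → [3, 7, 7, 12]
8 → replaces 12 → [3, 7, 7, 8]
3 → replaces 7 → [3, 3, 7, 8]
6 → replaces 7 → [3, 3, 6, 8]
4 → replaces 6 → [3, 3, 4, 8]
12 → extends → [3, 3, 4, 8, 12]
Five tails, so the longest non-decreasing subsequence has length 5 (e.g. 4, 7, 7, 12, 12).

5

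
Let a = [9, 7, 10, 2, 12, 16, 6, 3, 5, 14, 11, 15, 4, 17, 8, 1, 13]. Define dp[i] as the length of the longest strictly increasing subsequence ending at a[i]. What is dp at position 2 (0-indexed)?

2

dp[i] = 1 + max{dp[j] : j<i, a[j]<a[i]} (or 1 if no such j):
i:      0  1  2  3  4  5  6  7  8  9 10 11 12 13 14 15 16
a[i]:   9  7 10  2 12 16  6  3  5 14 11 15  4 17  8  1 13
dp:     1  1  2  1  3  4  2  2  3  4  4  5  3  6  4  1  5
At index 2 the value is 2.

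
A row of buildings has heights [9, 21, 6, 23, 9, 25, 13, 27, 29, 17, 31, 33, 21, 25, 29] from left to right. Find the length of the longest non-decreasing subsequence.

8

Track the smallest tail for each achievable length (allowing ties):
9 → extends → [9]
21 → extends → [9, 21]
6 → replaces 9 → [6, 21]
23 → extends → [6, 21, 23]
9 → replaces 21 → [6, 9, 23]
25 → extends → [6, 9, 23, 25]
13 → replaces 23 → [6, 9, 13, 25]
27 → extends → [6, 9, 13, 25, 27]
29 → extends → [6, 9, 13, 25, 27, 29]
17 → replaces 25 → [6, 9, 13, 17, 27, 29]
31 → extends → [6, 9, 13, 17, 27, 29, 31]
33 → extends → [6, 9, 13, 17, 27, 29, 31, 33]
21 → replaces 27 → [6, 9, 13, 17, 21, 29, 31, 33]
25 → replaces 29 → [6, 9, 13, 17, 21, 25, 31, 33]
29 → replaces 31 → [6, 9, 13, 17, 21, 25, 29, 33]
Eight tails, so the longest non-decreasing subsequence has length 8 (e.g. 9, 21, 23, 25, 27, 29, 31, 33).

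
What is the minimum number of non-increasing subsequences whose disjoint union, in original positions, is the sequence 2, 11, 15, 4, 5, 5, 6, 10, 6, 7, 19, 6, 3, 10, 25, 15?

7

The minimum number of non-increasing subsequences covering a sequence equals the length of its longest strictly increasing subsequence.
LIS length is 7 (e.g. 2, 4, 5, 6, 10, 19, 25), so 7 piles are needed.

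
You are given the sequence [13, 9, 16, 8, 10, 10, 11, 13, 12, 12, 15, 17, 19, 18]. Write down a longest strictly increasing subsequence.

Patience tails give the LIS length; then backtrack through the dp parents:
13 → extends → [13]
9 → replaces 13 → [9]
16 → extends → [9, 16]
8 → replaces 9 → [8, 16]
10 → replaces 16 → [8, 10]
10 → already a tail → [8, 10]
11 → extends → [8, 10, 11]
13 → extends → [8, 10, 11, 13]
12 → replaces 13 → [8, 10, 11, 12]
12 → already a tail → [8, 10, 11, 12]
15 → extends → [8, 10, 11, 12, 15]
17 → extends → [8, 10, 11, 12, 15, 17]
19 → extends → [8, 10, 11, 12, 15, 17, 19]
18 → replaces 19 → [8, 10, 11, 12, 15, 17, 18]
Length 7; one witness is 9, 10, 11, 13, 15, 17, 19.

9, 10, 11, 13, 15, 17, 19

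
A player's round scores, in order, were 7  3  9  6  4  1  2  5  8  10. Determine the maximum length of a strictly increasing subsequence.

Let dp[i] be the length of the longest such subsequence ending at index i:
i:      1  2  3  4  5  6  7  8  9 10
a[i]:   7  3  9  6  4  1  2  5  8 10
dp:     1  1  2  2  2  1  2  3  4  5
Maximum dp value is 5.

5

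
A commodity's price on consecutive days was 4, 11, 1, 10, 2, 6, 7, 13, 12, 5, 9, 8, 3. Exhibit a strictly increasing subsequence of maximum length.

Patience tails give the LIS length; then backtrack through the dp parents:
4 → extends → [4]
11 → extends → [4, 11]
1 → replaces 4 → [1, 11]
10 → replaces 11 → [1, 10]
2 → replaces 10 → [1, 2]
6 → extends → [1, 2, 6]
7 → extends → [1, 2, 6, 7]
13 → extends → [1, 2, 6, 7, 13]
12 → replaces 13 → [1, 2, 6, 7, 12]
5 → replaces 6 → [1, 2, 5, 7, 12]
9 → replaces 12 → [1, 2, 5, 7, 9]
8 → replaces 9 → [1, 2, 5, 7, 8]
3 → replaces 5 → [1, 2, 3, 7, 8]
Length 5; one witness is 1, 2, 6, 7, 13.

1, 2, 6, 7, 13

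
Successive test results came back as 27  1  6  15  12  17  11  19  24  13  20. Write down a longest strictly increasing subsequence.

Patience tails give the LIS length; then backtrack through the dp parents:
27 → extends → [27]
1 → replaces 27 → [1]
6 → extends → [1, 6]
15 → extends → [1, 6, 15]
12 → replaces 15 → [1, 6, 12]
17 → extends → [1, 6, 12, 17]
11 → replaces 12 → [1, 6, 11, 17]
19 → extends → [1, 6, 11, 17, 19]
24 → extends → [1, 6, 11, 17, 19, 24]
13 → replaces 17 → [1, 6, 11, 13, 19, 24]
20 → replaces 24 → [1, 6, 11, 13, 19, 20]
Length 6; one witness is 1, 6, 15, 17, 19, 24.

1, 6, 15, 17, 19, 24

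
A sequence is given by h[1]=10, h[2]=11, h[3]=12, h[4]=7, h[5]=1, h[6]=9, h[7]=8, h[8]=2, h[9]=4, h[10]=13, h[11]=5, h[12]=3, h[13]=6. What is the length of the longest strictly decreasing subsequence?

5

Let dp[i] be the longest strictly decreasing subsequence ending at i:
i:      1  2  3  4  5  6  7  8  9 10 11 12 13
h[i]:  10 11 12  7  1  9  8  2  4 13  5  3  6
dp:     1  1  1  2  3  2  3  4  4  1  4  5  4
Maximum is 5.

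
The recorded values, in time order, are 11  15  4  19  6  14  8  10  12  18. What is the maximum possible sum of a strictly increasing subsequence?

Let S[i] be the best sum of a strictly increasing subsequence ending at i:
i:      1  2  3  4  5  6  7  8  9 10
a[i]:  11 15  4 19  6 14  8 10 12 18
S:     11 26  4 45 10 25 18 28 40 58
Maximum is 58 (e.g. 4 + 6 + 8 + 10 + 12 + 18).

58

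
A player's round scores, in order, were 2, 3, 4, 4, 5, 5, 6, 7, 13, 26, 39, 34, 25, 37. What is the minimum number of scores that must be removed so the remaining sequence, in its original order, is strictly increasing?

Fewest deletions = n − (longest strictly increasing subsequence).
Patience tails:
2 → extends → [2]
3 → extends → [2, 3]
4 → extends → [2, 3, 4]
4 → already a tail → [2, 3, 4]
5 → extends → [2, 3, 4, 5]
5 → already a tail → [2, 3, 4, 5]
6 → extends → [2, 3, 4, 5, 6]
7 → extends → [2, 3, 4, 5, 6, 7]
13 → extends → [2, 3, 4, 5, 6, 7, 13]
26 → extends → [2, 3, 4, 5, 6, 7, 13, 26]
39 → extends → [2, 3, 4, 5, 6, 7, 13, 26, 39]
34 → replaces 39 → [2, 3, 4, 5, 6, 7, 13, 26, 34]
25 → replaces 26 → [2, 3, 4, 5, 6, 7, 13, 25, 34]
37 → extends → [2, 3, 4, 5, 6, 7, 13, 25, 34, 37]
Longest strictly increasing subsequence has length 10, so deletions = 14 − 10 = 4.

4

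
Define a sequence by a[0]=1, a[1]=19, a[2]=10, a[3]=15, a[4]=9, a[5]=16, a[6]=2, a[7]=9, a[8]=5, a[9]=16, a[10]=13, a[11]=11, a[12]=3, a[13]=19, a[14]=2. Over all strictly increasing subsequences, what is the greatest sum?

Let S[i] be the best sum of a strictly increasing subsequence ending at i:
i:      0  1  2  3  4  5  6  7  8  9 10 11 12 13 14
a[i]:   1 19 10 15  9 16  2  9  5 16 13 11  3 19  2
S:      1 20 11 26 10 42  3 12  8 42 25 23  6 61  3
Maximum is 61 (e.g. 1 + 10 + 15 + 16 + 19).

61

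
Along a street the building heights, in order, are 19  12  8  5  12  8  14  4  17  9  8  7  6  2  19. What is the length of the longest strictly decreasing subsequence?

7

Let dp[i] be the longest strictly decreasing subsequence ending at i:
i:      1  2  3  4  5  6  7  8  9 10 11 12 13 14 15
a[i]:  19 12  8  5 12  8 14  4 17  9  8  7  6  2 19
dp:     1  2  3  4  2  3  2  5  2  3  4  5  6  7  1
Maximum is 7.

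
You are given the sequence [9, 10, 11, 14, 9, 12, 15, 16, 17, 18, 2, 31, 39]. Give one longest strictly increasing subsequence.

Patience tails give the LIS length; then backtrack through the dp parents:
9 → extends → [9]
10 → extends → [9, 10]
11 → extends → [9, 10, 11]
14 → extends → [9, 10, 11, 14]
9 → already a tail → [9, 10, 11, 14]
12 → replaces 14 → [9, 10, 11, 12]
15 → extends → [9, 10, 11, 12, 15]
16 → extends → [9, 10, 11, 12, 15, 16]
17 → extends → [9, 10, 11, 12, 15, 16, 17]
18 → extends → [9, 10, 11, 12, 15, 16, 17, 18]
2 → replaces 9 → [2, 10, 11, 12, 15, 16, 17, 18]
31 → extends → [2, 10, 11, 12, 15, 16, 17, 18, 31]
39 → extends → [2, 10, 11, 12, 15, 16, 17, 18, 31, 39]
Length 10; one witness is 9, 10, 11, 14, 15, 16, 17, 18, 31, 39.

9, 10, 11, 14, 15, 16, 17, 18, 31, 39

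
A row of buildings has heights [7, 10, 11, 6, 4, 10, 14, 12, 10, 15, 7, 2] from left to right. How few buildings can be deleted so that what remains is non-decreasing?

Fewest deletions = n − (longest non-decreasing subsequence).
i:      1  2  3  4  5  6  7  8  9 10 11 12
a[i]:   7 10 11  6  4 10 14 12 10 15  7  2
dp:     1  2  3  1  1  3  4  4  4  5  2  1
max dp = 5, so deletions = 12 − 5 = 7.

7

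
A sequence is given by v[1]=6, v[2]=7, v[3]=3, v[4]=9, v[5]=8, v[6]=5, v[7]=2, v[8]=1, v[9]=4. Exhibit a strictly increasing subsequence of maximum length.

6, 7, 9

Patience tails give the LIS length; then backtrack through the dp parents:
6 → extends → [6]
7 → extends → [6, 7]
3 → replaces 6 → [3, 7]
9 → extends → [3, 7, 9]
8 → replaces 9 → [3, 7, 8]
5 → replaces 7 → [3, 5, 8]
2 → replaces 3 → [2, 5, 8]
1 → replaces 2 → [1, 5, 8]
4 → replaces 5 → [1, 4, 8]
Length 3; one witness is 6, 7, 9.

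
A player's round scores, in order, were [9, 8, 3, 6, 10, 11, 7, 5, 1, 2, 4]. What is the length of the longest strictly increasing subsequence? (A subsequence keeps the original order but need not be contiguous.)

4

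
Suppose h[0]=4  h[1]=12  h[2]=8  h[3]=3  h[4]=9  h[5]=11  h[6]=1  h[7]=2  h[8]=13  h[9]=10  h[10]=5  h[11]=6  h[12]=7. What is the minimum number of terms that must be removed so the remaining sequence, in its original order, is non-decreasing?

Fewest deletions = n − (longest non-decreasing subsequence).
i:      0  1  2  3  4  5  6  7  8  9 10 11 12
h[i]:   4 12  8  3  9 11  1  2 13 10  5  6  7
dp:     1  2  2  1  3  4  1  2  5  4  3  4  5
max dp = 5, so deletions = 13 − 5 = 8.

8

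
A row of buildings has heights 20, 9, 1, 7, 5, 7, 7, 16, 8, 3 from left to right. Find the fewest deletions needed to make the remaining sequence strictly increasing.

Fewest deletions = n − (longest strictly increasing subsequence).
Patience tails:
20 → extends → [20]
9 → replaces 20 → [9]
1 → replaces 9 → [1]
7 → extends → [1, 7]
5 → replaces 7 → [1, 5]
7 → extends → [1, 5, 7]
7 → already a tail → [1, 5, 7]
16 → extends → [1, 5, 7, 16]
8 → replaces 16 → [1, 5, 7, 8]
3 → replaces 5 → [1, 3, 7, 8]
Longest strictly increasing subsequence has length 4, so deletions = 10 − 4 = 6.

6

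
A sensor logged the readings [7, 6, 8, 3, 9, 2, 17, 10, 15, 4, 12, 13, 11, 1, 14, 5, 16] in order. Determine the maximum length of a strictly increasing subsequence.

8

Track the smallest tail for each achievable length (strict):
7 → extends → [7]
6 → replaces 7 → [6]
8 → extends → [6, 8]
3 → replaces 6 → [3, 8]
9 → extends → [3, 8, 9]
2 → replaces 3 → [2, 8, 9]
17 → extends → [2, 8, 9, 17]
10 → replaces 17 → [2, 8, 9, 10]
15 → extends → [2, 8, 9, 10, 15]
4 → replaces 8 → [2, 4, 9, 10, 15]
12 → replaces 15 → [2, 4, 9, 10, 12]
13 → extends → [2, 4, 9, 10, 12, 13]
11 → replaces 12 → [2, 4, 9, 10, 11, 13]
1 → replaces 2 → [1, 4, 9, 10, 11, 13]
14 → extends → [1, 4, 9, 10, 11, 13, 14]
5 → replaces 9 → [1, 4, 5, 10, 11, 13, 14]
16 → extends → [1, 4, 5, 10, 11, 13, 14, 16]
Eight tails, so the longest strictly increasing subsequence has length 8 (e.g. 7, 8, 9, 10, 12, 13, 14, 16).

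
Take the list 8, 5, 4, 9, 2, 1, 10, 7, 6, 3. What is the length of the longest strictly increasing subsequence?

3

Let dp[i] be the length of the longest such subsequence ending at index i:
i:      1  2  3  4  5  6  7  8  9 10
a[i]:   8  5  4  9  2  1 10  7  6  3
dp:     1  1  1  2  1  1  3  2  2  2
Maximum dp value is 3.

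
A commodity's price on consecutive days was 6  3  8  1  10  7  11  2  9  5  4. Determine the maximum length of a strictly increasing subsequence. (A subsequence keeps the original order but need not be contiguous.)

Let dp[i] be the length of the longest such subsequence ending at index i:
i:      1  2  3  4  5  6  7  8  9 10 11
a[i]:   6  3  8  1 10  7 11  2  9  5  4
dp:     1  1  2  1  3  2  4  2  3  3  3
Maximum dp value is 4.

4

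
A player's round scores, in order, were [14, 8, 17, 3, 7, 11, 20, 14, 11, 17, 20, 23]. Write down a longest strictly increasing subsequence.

3, 7, 11, 14, 17, 20, 23

Patience tails give the LIS length; then backtrack through the dp parents:
14 → extends → [14]
8 → replaces 14 → [8]
17 → extends → [8, 17]
3 → replaces 8 → [3, 17]
7 → replaces 17 → [3, 7]
11 → extends → [3, 7, 11]
20 → extends → [3, 7, 11, 20]
14 → replaces 20 → [3, 7, 11, 14]
11 → already a tail → [3, 7, 11, 14]
17 → extends → [3, 7, 11, 14, 17]
20 → extends → [3, 7, 11, 14, 17, 20]
23 → extends → [3, 7, 11, 14, 17, 20, 23]
Length 7; one witness is 3, 7, 11, 14, 17, 20, 23.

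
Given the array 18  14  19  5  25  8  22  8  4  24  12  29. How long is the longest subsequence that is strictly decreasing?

4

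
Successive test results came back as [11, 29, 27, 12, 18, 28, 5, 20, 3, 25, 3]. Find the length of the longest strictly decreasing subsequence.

5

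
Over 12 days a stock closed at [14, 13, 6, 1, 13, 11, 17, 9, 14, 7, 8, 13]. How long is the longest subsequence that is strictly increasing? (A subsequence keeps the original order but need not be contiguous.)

4

Let dp[i] be the length of the longest such subsequence ending at index i:
i:      1  2  3  4  5  6  7  8  9 10 11 12
a[i]:  14 13  6  1 13 11 17  9 14  7  8 13
dp:     1  1  1  1  2  2  3  2  3  2  3  4
Maximum dp value is 4.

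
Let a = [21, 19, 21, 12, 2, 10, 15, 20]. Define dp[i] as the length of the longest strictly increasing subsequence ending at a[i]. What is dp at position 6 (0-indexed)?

3

dp[i] = 1 + max{dp[j] : j<i, a[j]<a[i]} (or 1 if no such j):
i:      0  1  2  3  4  5  6  7
a[i]:  21 19 21 12  2 10 15 20
dp:     1  1  2  1  1  2  3  4
At index 6 the value is 3.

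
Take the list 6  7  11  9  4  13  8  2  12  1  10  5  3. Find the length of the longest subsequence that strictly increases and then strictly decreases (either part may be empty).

inc[i] = longest strictly increasing subsequence ending at i; dec[i] = longest strictly decreasing subsequence starting at i:
i:      1  2  3  4  5  6  7  8  9 10 11 12 13
a[i]:   6  7 11  9  4 13  8  2 12  1 10  5  3
inc:    1  2  3  3  1  4  3  1  4  1  4  2  2
dec:    4  4  5  4  3  5  3  2  4  1  3  2  1
Best peak at i=6 (value 13): inc=4, dec=5, length 4+5−1 = 8.

8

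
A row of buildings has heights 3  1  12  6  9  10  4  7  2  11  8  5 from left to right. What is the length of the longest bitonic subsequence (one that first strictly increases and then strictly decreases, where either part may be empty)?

7

inc[i] = longest strictly increasing subsequence ending at i; dec[i] = longest strictly decreasing subsequence starting at i:
i:      1  2  3  4  5  6  7  8  9 10 11 12
a[i]:   3  1 12  6  9 10  4  7  2 11  8  5
inc:    1  1  2  2  3  4  2  3  2  5  4  3
dec:    2  1  4  3  3  3  2  2  1  3  2  1
Best peak at i=10 (value 11): inc=5, dec=3, length 5+3−1 = 7.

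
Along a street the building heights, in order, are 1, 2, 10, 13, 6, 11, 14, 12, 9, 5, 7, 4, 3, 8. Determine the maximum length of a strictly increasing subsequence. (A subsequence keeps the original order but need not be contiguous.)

Let dp[i] be the length of the longest such subsequence ending at index i:
i:      1  2  3  4  5  6  7  8  9 10 11 12 13 14
a[i]:   1  2 10 13  6 11 14 12  9  5  7  4  3  8
dp:     1  2  3  4  3  4  5  5  4  3  4  3  3  5
Maximum dp value is 5.

5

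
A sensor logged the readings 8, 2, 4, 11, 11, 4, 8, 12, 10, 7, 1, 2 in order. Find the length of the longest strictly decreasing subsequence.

4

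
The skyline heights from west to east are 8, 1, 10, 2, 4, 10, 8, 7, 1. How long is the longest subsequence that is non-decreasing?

4

Track the smallest tail for each achievable length (allowing ties):
8 → extends → [8]
1 → replaces 8 → [1]
10 → extends → [1, 10]
2 → replaces 10 → [1, 2]
4 → extends → [1, 2, 4]
10 → extends → [1, 2, 4, 10]
8 → replaces 10 → [1, 2, 4, 8]
7 → replaces 8 → [1, 2, 4, 7]
1 → replaces 2 → [1, 1, 4, 7]
Four tails, so the longest non-decreasing subsequence has length 4 (e.g. 1, 2, 4, 10).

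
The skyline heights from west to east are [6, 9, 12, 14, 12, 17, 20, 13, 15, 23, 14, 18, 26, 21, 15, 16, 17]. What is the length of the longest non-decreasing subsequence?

Let dp[i] be the length of the longest such subsequence ending at index i:
i:      1  2  3  4  5  6  7  8  9 10 11 12 13 14 15 16 17
a[i]:   6  9 12 14 12 17 20 13 15 23 14 18 26 21 15 16 17
dp:     1  2  3  4  4  5  6  5  6  7  6  7  8  8  7  8  9
Maximum dp value is 9.

9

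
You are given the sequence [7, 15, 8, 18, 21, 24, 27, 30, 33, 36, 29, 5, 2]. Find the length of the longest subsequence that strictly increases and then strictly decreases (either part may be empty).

12

inc[i] = longest strictly increasing subsequence ending at i; dec[i] = longest strictly decreasing subsequence starting at i:
i:      1  2  3  4  5  6  7  8  9 10 11 12 13
a[i]:   7 15  8 18 21 24 27 30 33 36 29  5  2
inc:    1  2  2  3  4  5  6  7  8  9  7  1  1
dec:    3  4  3  3  3  3  3  4  4  4  3  2  1
Best peak at i=10 (value 36): inc=9, dec=4, length 9+4−1 = 12.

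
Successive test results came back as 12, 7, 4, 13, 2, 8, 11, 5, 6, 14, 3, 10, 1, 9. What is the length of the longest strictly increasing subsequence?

4

Let dp[i] be the length of the longest such subsequence ending at index i:
i:      1  2  3  4  5  6  7  8  9 10 11 12 13 14
a[i]:  12  7  4 13  2  8 11  5  6 14  3 10  1  9
dp:     1  1  1  2  1  2  3  2  3  4  2  4  1  4
Maximum dp value is 4.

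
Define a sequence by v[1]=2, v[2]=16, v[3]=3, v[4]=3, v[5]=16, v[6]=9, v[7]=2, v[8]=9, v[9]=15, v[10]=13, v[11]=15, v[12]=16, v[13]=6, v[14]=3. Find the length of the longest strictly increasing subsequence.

6

Let dp[i] be the length of the longest such subsequence ending at index i:
i:      1  2  3  4  5  6  7  8  9 10 11 12 13 14
v[i]:   2 16  3  3 16  9  2  9 15 13 15 16  6  3
dp:     1  2  2  2  3  3  1  3  4  4  5  6  3  2
Maximum dp value is 6.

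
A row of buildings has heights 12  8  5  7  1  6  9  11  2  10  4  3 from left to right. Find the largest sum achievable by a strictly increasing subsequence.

32

Let S[i] be the best sum of a strictly increasing subsequence ending at i:
i:      1  2  3  4  5  6  7  8  9 10 11 12
a[i]:  12  8  5  7  1  6  9 11  2 10  4  3
S:     12  8  5 12  1 11 21 32  3 31  7  6
Maximum is 32 (e.g. 5 + 7 + 9 + 11).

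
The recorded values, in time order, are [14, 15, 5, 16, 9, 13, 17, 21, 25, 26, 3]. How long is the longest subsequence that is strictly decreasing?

3

Negate each value so 'decreasing' becomes 'increasing', then run patience tails on the negated sequence:
-14 → extends → [-14]
-15 → replaces -14 → [-15]
-5 → extends → [-15, -5]
-16 → replaces -15 → [-16, -5]
-9 → replaces -5 → [-16, -9]
-13 → replaces -9 → [-16, -13]
-17 → replaces -16 → [-17, -13]
-21 → replaces -17 → [-21, -13]
-25 → replaces -21 → [-25, -13]
-26 → replaces -25 → [-26, -13]
-3 → extends → [-26, -13, -3]
Three tails, so the longest strictly decreasing subsequence of the original has length 3.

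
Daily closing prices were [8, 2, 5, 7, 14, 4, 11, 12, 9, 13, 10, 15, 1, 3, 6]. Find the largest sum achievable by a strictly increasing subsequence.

65

Let S[i] be the best sum of a strictly increasing subsequence ending at i:
i:      1  2  3  4  5  6  7  8  9 10 11 12 13 14 15
a[i]:   8  2  5  7 14  4 11 12  9 13 10 15  1  3  6
S:      8  2  7 14 28  6 25 37 23 50 33 65  1  5 13
Maximum is 65 (e.g. 2 + 5 + 7 + 11 + 12 + 13 + 15).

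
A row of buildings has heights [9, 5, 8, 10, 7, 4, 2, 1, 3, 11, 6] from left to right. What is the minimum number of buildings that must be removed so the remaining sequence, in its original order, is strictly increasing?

Fewest deletions = n − (longest strictly increasing subsequence).
i:      1  2  3  4  5  6  7  8  9 10 11
a[i]:   9  5  8 10  7  4  2  1  3 11  6
dp:     1  1  2  3  2  1  1  1  2  4  3
max dp = 4, so deletions = 11 − 4 = 7.

7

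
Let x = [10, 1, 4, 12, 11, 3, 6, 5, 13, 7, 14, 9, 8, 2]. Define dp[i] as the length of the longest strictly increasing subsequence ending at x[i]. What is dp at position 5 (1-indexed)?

dp[i] = 1 + max{dp[j] : j<i, x[j]<x[i]} (or 1 if no such j):
i:      1  2  3  4  5  6  7  8  9 10 11 12 13 14
x[i]:  10  1  4 12 11  3  6  5 13  7 14  9  8  2
dp:     1  1  2  3  3  2  3  3  4  4  5  5  5  2
At index 5 the value is 3.

3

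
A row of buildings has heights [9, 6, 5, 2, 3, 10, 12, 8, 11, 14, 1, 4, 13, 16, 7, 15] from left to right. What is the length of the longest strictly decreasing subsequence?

5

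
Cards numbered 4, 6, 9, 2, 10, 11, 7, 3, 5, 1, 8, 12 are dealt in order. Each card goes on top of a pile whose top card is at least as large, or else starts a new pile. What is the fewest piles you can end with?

6

The minimum number of non-increasing subsequences covering a sequence equals the length of its longest strictly increasing subsequence.
LIS length is 6 (e.g. 4, 6, 9, 10, 11, 12), so 6 piles are needed.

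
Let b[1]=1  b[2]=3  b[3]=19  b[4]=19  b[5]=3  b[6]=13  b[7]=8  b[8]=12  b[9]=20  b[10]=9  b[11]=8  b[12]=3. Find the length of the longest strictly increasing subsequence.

5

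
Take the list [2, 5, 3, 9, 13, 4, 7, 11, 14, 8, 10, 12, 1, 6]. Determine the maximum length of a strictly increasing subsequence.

7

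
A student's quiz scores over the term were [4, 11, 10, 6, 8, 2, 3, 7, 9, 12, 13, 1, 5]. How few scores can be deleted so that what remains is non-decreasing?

7

Fewest deletions = n − (longest non-decreasing subsequence).
Patience tails:
4 → extends → [4]
11 → extends → [4, 11]
10 → replaces 11 → [4, 10]
6 → replaces 10 → [4, 6]
8 → extends → [4, 6, 8]
2 → replaces 4 → [2, 6, 8]
3 → replaces 6 → [2, 3, 8]
7 → replaces 8 → [2, 3, 7]
9 → extends → [2, 3, 7, 9]
12 → extends → [2, 3, 7, 9, 12]
13 → extends → [2, 3, 7, 9, 12, 13]
1 → replaces 2 → [1, 3, 7, 9, 12, 13]
5 → replaces 7 → [1, 3, 5, 9, 12, 13]
Longest non-decreasing subsequence has length 6, so deletions = 13 − 6 = 7.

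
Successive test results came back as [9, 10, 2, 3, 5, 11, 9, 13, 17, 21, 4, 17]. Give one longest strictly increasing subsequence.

Patience tails give the LIS length; then backtrack through the dp parents:
9 → extends → [9]
10 → extends → [9, 10]
2 → replaces 9 → [2, 10]
3 → replaces 10 → [2, 3]
5 → extends → [2, 3, 5]
11 → extends → [2, 3, 5, 11]
9 → replaces 11 → [2, 3, 5, 9]
13 → extends → [2, 3, 5, 9, 13]
17 → extends → [2, 3, 5, 9, 13, 17]
21 → extends → [2, 3, 5, 9, 13, 17, 21]
4 → replaces 5 → [2, 3, 4, 9, 13, 17, 21]
17 → already a tail → [2, 3, 4, 9, 13, 17, 21]
Length 7; one witness is 2, 3, 5, 11, 13, 17, 21.

2, 3, 5, 11, 13, 17, 21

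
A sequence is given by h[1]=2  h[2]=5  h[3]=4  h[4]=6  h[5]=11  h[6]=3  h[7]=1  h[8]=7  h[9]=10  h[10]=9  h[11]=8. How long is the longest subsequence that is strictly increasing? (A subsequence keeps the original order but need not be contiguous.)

Track the smallest tail for each achievable length (strict):
2 → extends → [2]
5 → extends → [2, 5]
4 → replaces 5 → [2, 4]
6 → extends → [2, 4, 6]
11 → extends → [2, 4, 6, 11]
3 → replaces 4 → [2, 3, 6, 11]
1 → replaces 2 → [1, 3, 6, 11]
7 → replaces 11 → [1, 3, 6, 7]
10 → extends → [1, 3, 6, 7, 10]
9 → replaces 10 → [1, 3, 6, 7, 9]
8 → replaces 9 → [1, 3, 6, 7, 8]
Five tails, so the longest strictly increasing subsequence has length 5 (e.g. 2, 5, 6, 7, 10).

5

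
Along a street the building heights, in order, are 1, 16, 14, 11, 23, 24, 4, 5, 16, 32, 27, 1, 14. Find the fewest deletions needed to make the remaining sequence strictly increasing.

8

Fewest deletions = n − (longest strictly increasing subsequence).
i:      1  2  3  4  5  6  7  8  9 10 11 12 13
a[i]:   1 16 14 11 23 24  4  5 16 32 27  1 14
dp:     1  2  2  2  3  4  2  3  4  5  5  1  4
max dp = 5, so deletions = 13 − 5 = 8.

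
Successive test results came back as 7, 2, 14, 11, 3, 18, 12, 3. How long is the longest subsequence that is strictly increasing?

3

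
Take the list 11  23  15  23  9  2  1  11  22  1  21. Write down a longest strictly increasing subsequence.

11, 15, 23

Patience tails give the LIS length; then backtrack through the dp parents:
11 → extends → [11]
23 → extends → [11, 23]
15 → replaces 23 → [11, 15]
23 → extends → [11, 15, 23]
9 → replaces 11 → [9, 15, 23]
2 → replaces 9 → [2, 15, 23]
1 → replaces 2 → [1, 15, 23]
11 → replaces 15 → [1, 11, 23]
22 → replaces 23 → [1, 11, 22]
1 → already a tail → [1, 11, 22]
21 → replaces 22 → [1, 11, 21]
Length 3; one witness is 11, 15, 23.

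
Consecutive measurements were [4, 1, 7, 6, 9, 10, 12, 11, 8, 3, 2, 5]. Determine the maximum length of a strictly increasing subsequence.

Track the smallest tail for each achievable length (strict):
4 → extends → [4]
1 → replaces 4 → [1]
7 → extends → [1, 7]
6 → replaces 7 → [1, 6]
9 → extends → [1, 6, 9]
10 → extends → [1, 6, 9, 10]
12 → extends → [1, 6, 9, 10, 12]
11 → replaces 12 → [1, 6, 9, 10, 11]
8 → replaces 9 → [1, 6, 8, 10, 11]
3 → replaces 6 → [1, 3, 8, 10, 11]
2 → replaces 3 → [1, 2, 8, 10, 11]
5 → replaces 8 → [1, 2, 5, 10, 11]
Five tails, so the longest strictly increasing subsequence has length 5 (e.g. 4, 7, 9, 10, 12).

5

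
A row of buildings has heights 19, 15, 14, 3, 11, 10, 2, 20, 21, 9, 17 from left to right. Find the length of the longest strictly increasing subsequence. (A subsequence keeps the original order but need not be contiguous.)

4

Track the smallest tail for each achievable length (strict):
19 → extends → [19]
15 → replaces 19 → [15]
14 → replaces 15 → [14]
3 → replaces 14 → [3]
11 → extends → [3, 11]
10 → replaces 11 → [3, 10]
2 → replaces 3 → [2, 10]
20 → extends → [2, 10, 20]
21 → extends → [2, 10, 20, 21]
9 → replaces 10 → [2, 9, 20, 21]
17 → replaces 20 → [2, 9, 17, 21]
Four tails, so the longest strictly increasing subsequence has length 4 (e.g. 3, 11, 20, 21).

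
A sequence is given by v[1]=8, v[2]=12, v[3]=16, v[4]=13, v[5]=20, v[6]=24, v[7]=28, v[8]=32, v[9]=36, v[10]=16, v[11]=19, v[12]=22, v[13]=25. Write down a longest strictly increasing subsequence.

8, 12, 16, 20, 24, 28, 32, 36

Patience tails give the LIS length; then backtrack through the dp parents:
8 → extends → [8]
12 → extends → [8, 12]
16 → extends → [8, 12, 16]
13 → replaces 16 → [8, 12, 13]
20 → extends → [8, 12, 13, 20]
24 → extends → [8, 12, 13, 20, 24]
28 → extends → [8, 12, 13, 20, 24, 28]
32 → extends → [8, 12, 13, 20, 24, 28, 32]
36 → extends → [8, 12, 13, 20, 24, 28, 32, 36]
16 → replaces 20 → [8, 12, 13, 16, 24, 28, 32, 36]
19 → replaces 24 → [8, 12, 13, 16, 19, 28, 32, 36]
22 → replaces 28 → [8, 12, 13, 16, 19, 22, 32, 36]
25 → replaces 32 → [8, 12, 13, 16, 19, 22, 25, 36]
Length 8; one witness is 8, 12, 16, 20, 24, 28, 32, 36.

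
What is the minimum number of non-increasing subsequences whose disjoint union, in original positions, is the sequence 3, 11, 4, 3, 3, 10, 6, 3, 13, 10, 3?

4

Place each on the leftmost legal pile:
3 → new pile 1 (tops now [3])
11 → new pile 2 (tops now [3, 11])
4 → pile 2 (tops now [3, 4])
3 → pile 1 (tops now [3, 4])
3 → pile 1 (tops now [3, 4])
10 → new pile 3 (tops now [3, 4, 10])
6 → pile 3 (tops now [3, 4, 6])
3 → pile 1 (tops now [3, 4, 6])
13 → new pile 4 (tops now [3, 4, 6, 13])
10 → pile 4 (tops now [3, 4, 6, 10])
3 → pile 1 (tops now [3, 4, 6, 10])
Four piles.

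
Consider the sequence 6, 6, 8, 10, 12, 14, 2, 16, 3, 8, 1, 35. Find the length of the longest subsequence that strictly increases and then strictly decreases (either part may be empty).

inc[i] = longest strictly increasing subsequence ending at i; dec[i] = longest strictly decreasing subsequence starting at i:
i:      1  2  3  4  5  6  7  8  9 10 11 12
a[i]:   6  6  8 10 12 14  2 16  3  8  1 35
inc:    1  1  2  3  4  5  1  6  2  3  1  7
dec:    3  3  3  3  3  3  2  3  2  2  1  1
Best peak at i=8 (value 16): inc=6, dec=3, length 6+3−1 = 8.

8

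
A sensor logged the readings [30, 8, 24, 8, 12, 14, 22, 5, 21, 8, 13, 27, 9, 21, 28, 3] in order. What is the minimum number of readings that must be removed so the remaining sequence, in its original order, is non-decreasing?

Fewest deletions = n − (longest non-decreasing subsequence).
Patience tails:
30 → extends → [30]
8 → replaces 30 → [8]
24 → extends → [8, 24]
8 → replaces 24 → [8, 8]
12 → extends → [8, 8, 12]
14 → extends → [8, 8, 12, 14]
22 → extends → [8, 8, 12, 14, 22]
5 → replaces 8 → [5, 8, 12, 14, 22]
21 → replaces 22 → [5, 8, 12, 14, 21]
8 → replaces 12 → [5, 8, 8, 14, 21]
13 → replaces 14 → [5, 8, 8, 13, 21]
27 → extends → [5, 8, 8, 13, 21, 27]
9 → replaces 13 → [5, 8, 8, 9, 21, 27]
21 → replaces 27 → [5, 8, 8, 9, 21, 21]
28 → extends → [5, 8, 8, 9, 21, 21, 28]
3 → replaces 5 → [3, 8, 8, 9, 21, 21, 28]
Longest non-decreasing subsequence has length 7, so deletions = 16 − 7 = 9.

9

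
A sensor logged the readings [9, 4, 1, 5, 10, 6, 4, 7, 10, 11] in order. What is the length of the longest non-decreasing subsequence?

6

Track the smallest tail for each achievable length (allowing ties):
9 → extends → [9]
4 → replaces 9 → [4]
1 → replaces 4 → [1]
5 → extends → [1, 5]
10 → extends → [1, 5, 10]
6 → replaces 10 → [1, 5, 6]
4 → replaces 5 → [1, 4, 6]
7 → extends → [1, 4, 6, 7]
10 → extends → [1, 4, 6, 7, 10]
11 → extends → [1, 4, 6, 7, 10, 11]
Six tails, so the longest non-decreasing subsequence has length 6 (e.g. 4, 5, 6, 7, 10, 11).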